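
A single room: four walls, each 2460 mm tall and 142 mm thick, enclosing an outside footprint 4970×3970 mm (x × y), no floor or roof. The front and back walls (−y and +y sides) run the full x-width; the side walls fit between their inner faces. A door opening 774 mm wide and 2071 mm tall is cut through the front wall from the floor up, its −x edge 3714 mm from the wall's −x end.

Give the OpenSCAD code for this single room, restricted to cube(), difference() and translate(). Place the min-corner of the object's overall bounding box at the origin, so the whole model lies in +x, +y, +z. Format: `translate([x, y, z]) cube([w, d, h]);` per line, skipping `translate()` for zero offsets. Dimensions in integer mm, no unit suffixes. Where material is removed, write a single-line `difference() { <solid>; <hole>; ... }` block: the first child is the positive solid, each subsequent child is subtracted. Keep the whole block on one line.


difference() { cube([4970, 142, 2460]); translate([3714, 0, 0]) cube([774, 142, 2071]); }
translate([0, 3828, 0]) cube([4970, 142, 2460]);
translate([0, 142, 0]) cube([142, 3686, 2460]);
translate([4828, 142, 0]) cube([142, 3686, 2460]);


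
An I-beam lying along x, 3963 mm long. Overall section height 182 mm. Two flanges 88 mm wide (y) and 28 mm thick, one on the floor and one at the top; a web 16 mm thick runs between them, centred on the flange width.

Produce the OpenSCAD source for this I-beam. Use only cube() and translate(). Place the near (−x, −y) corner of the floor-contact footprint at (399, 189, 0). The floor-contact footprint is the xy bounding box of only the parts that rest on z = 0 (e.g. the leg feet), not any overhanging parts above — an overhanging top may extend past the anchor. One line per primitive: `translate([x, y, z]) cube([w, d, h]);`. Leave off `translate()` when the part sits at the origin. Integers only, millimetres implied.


translate([399, 189, 0]) cube([3963, 88, 28]);
translate([399, 225, 28]) cube([3963, 16, 126]);
translate([399, 189, 154]) cube([3963, 88, 28]);


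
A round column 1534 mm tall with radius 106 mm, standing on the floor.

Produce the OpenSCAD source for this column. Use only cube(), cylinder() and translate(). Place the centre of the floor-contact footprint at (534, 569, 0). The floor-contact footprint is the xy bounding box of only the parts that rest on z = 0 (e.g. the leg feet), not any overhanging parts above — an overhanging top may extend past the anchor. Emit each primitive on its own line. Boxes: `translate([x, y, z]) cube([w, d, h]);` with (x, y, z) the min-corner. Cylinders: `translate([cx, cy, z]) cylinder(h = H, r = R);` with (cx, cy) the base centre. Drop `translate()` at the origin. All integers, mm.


translate([534, 569, 0]) cylinder(h = 1534, r = 106);


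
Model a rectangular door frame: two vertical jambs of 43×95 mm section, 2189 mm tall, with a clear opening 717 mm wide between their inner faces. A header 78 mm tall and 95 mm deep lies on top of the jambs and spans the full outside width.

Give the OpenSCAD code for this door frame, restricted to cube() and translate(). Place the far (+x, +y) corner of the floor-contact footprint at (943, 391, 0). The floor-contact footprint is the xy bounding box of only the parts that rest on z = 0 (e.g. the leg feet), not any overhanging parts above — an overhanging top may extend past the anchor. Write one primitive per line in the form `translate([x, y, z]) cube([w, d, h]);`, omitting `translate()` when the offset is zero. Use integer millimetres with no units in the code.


translate([140, 296, 0]) cube([43, 95, 2189]);
translate([900, 296, 0]) cube([43, 95, 2189]);
translate([140, 296, 2189]) cube([803, 95, 78]);


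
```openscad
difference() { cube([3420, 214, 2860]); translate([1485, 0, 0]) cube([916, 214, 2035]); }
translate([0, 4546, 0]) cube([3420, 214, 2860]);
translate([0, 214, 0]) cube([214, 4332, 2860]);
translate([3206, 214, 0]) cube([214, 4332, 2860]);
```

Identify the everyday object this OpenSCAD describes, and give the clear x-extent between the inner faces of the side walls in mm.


A single room. The interior width is 2992 mm.

Four walls enclosing a rectangle with a door in the front wall — a room. Outside width 3420 minus two 214 mm walls gives 2992 mm.


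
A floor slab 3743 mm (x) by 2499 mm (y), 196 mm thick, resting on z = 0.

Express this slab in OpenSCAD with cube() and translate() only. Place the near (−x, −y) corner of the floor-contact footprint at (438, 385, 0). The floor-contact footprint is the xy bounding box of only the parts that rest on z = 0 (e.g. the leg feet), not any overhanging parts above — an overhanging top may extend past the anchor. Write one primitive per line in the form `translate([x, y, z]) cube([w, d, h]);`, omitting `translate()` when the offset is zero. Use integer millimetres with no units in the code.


translate([438, 385, 0]) cube([3743, 2499, 196]);


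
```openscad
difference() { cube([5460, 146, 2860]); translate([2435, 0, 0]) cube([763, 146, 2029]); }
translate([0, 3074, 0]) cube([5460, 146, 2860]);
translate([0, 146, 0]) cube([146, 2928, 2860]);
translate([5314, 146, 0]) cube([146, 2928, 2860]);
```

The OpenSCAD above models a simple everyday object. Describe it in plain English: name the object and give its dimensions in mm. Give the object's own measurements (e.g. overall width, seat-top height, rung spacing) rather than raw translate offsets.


A single room: four walls, each 2860 mm tall and 146 mm thick, enclosing an outside footprint 5460×3220 mm (x × y), no floor or roof. The front and back walls (−y and +y sides) run the full x-width; the side walls fit between their inner faces. A door opening 763 mm wide and 2029 mm tall is cut through the front wall from the floor up, its −x edge 2435 mm from the wall's −x end.


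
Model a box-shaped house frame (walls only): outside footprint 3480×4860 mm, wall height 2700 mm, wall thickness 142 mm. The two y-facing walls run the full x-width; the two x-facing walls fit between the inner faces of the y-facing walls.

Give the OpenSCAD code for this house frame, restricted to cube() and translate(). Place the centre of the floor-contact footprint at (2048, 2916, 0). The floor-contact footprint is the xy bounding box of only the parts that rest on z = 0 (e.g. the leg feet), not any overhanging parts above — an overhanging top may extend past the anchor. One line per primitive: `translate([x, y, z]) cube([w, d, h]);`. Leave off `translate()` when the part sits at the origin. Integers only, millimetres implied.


translate([308, 486, 0]) cube([3480, 142, 2700]);
translate([308, 5204, 0]) cube([3480, 142, 2700]);
translate([308, 628, 0]) cube([142, 4576, 2700]);
translate([3646, 628, 0]) cube([142, 4576, 2700]);


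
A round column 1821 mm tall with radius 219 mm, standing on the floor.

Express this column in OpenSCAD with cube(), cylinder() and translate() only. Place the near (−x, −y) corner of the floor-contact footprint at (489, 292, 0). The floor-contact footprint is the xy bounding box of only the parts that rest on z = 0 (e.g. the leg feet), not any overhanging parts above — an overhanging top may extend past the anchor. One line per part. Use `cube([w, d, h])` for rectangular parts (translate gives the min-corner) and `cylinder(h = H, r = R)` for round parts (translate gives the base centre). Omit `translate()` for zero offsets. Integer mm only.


translate([708, 511, 0]) cylinder(h = 1821, r = 219);


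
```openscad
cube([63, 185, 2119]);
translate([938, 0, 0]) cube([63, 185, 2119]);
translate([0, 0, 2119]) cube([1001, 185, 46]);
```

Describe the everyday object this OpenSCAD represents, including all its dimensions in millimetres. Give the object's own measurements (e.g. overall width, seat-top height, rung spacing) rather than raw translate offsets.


A door frame. The clear opening is 875 mm wide and 2119 mm high. Two 63 mm wide jambs, 185 mm deep, stand either side of the opening from the floor to the top of the opening. A 46 mm thick head sits across the top of both jambs, spanning the full outside width of the frame.


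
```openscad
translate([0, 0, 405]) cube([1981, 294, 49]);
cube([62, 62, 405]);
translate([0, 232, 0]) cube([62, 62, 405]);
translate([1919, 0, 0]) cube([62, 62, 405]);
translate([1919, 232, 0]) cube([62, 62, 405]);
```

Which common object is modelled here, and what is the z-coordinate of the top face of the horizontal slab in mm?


A bench. The seat-top height is 454 mm.

A long slab on four corner posts — a bench. The slab sits at z = 405 with thickness 49, so the top is 405 + 49 = 454 mm.


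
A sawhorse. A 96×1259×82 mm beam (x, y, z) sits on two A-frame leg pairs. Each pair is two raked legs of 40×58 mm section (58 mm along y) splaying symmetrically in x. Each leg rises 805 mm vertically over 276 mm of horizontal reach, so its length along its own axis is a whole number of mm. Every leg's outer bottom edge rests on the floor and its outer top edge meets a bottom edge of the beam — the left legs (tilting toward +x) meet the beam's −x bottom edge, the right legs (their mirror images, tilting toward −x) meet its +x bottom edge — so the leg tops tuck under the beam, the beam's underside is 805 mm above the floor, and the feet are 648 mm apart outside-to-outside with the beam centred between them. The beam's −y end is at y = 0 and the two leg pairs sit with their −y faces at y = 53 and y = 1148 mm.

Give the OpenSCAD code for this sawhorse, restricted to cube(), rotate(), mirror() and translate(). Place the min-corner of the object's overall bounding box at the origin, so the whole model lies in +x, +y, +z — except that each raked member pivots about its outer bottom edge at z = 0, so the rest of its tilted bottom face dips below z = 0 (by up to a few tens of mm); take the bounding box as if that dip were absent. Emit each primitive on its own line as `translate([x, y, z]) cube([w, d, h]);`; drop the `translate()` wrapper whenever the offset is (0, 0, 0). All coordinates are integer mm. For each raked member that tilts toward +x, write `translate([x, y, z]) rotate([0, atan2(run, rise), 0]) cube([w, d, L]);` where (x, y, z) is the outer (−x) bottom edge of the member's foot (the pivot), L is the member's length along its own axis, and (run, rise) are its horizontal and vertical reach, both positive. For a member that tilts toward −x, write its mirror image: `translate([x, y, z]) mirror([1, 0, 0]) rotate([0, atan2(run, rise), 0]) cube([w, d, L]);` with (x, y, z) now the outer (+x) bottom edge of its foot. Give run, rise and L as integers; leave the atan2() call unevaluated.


translate([276, 0, 805]) cube([96, 1259, 82]);
translate([0, 53, 0]) rotate([0, atan2(276, 805), 0]) cube([40, 58, 851]);
translate([648, 53, 0]) mirror([1, 0, 0]) rotate([0, atan2(276, 805), 0]) cube([40, 58, 851]);
translate([0, 1148, 0]) rotate([0, atan2(276, 805), 0]) cube([40, 58, 851]);
translate([648, 1148, 0]) mirror([1, 0, 0]) rotate([0, atan2(276, 805), 0]) cube([40, 58, 851]);


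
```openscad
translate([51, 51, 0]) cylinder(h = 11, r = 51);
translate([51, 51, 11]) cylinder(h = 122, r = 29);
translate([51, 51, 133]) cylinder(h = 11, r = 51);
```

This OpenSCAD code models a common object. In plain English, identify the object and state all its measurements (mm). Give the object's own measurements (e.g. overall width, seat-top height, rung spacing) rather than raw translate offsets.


A spool: two coaxial disc flanges of radius 51 mm and thickness 11 mm, joined by a core cylinder of radius 29 mm and height 122 mm. The lower flange rests on z = 0 and the three cylinders share a vertical axis.


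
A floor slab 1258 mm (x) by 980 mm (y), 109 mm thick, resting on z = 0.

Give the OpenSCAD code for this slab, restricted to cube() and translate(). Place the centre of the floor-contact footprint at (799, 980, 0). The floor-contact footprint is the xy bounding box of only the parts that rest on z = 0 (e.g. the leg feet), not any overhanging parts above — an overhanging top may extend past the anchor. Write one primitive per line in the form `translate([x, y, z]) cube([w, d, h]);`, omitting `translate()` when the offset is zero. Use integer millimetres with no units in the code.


translate([170, 490, 0]) cube([1258, 980, 109]);


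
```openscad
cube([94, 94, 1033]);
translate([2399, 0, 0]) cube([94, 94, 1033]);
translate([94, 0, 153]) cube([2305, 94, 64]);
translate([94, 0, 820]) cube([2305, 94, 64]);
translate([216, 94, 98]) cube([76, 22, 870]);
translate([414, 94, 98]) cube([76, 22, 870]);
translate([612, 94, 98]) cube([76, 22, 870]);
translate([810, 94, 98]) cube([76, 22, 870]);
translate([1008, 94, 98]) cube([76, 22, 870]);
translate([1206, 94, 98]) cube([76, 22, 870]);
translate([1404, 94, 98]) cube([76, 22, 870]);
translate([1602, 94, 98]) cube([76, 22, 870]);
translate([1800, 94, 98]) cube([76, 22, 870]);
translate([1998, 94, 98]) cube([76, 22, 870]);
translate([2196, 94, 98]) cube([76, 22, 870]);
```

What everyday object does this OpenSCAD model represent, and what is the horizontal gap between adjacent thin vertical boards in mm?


A fence section. The picket gap is 122 mm.

Two posts, two rails, 11 pickets — a fence section. Span 2305 mm holds 11 pickets of 76 mm with 12 equal gaps: ⌊(2305 − 11·76) / 12⌋ = 122 mm.


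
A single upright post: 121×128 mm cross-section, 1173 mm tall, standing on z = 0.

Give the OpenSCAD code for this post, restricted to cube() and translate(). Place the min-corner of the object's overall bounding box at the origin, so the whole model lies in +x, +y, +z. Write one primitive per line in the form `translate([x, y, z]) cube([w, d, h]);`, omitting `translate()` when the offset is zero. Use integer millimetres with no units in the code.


cube([121, 128, 1173]);


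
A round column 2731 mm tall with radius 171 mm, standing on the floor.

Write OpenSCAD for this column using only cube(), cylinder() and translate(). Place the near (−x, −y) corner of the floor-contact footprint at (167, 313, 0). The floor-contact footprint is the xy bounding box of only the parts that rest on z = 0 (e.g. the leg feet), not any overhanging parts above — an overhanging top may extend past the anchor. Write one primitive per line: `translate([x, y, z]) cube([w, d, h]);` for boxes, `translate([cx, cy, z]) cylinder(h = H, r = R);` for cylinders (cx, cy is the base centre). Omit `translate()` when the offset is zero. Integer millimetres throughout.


translate([338, 484, 0]) cylinder(h = 2731, r = 171);


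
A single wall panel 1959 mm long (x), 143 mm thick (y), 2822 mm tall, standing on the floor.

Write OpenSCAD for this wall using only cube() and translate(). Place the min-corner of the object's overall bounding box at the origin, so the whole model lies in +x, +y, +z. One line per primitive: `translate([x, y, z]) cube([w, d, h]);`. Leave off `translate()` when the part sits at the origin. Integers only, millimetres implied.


cube([1959, 143, 2822]);


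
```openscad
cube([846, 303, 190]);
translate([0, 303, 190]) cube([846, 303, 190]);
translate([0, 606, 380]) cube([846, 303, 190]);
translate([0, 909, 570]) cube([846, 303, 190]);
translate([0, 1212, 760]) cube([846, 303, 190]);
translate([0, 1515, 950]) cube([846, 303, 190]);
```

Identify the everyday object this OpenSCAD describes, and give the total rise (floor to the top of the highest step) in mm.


A staircase. The total rise is 1140 mm.

6 identical blocks, each offset up and back from the previous — a staircase. Each step is 190 mm tall and there are 6 of them, so the total rise is 6 × 190 = 1140 mm.


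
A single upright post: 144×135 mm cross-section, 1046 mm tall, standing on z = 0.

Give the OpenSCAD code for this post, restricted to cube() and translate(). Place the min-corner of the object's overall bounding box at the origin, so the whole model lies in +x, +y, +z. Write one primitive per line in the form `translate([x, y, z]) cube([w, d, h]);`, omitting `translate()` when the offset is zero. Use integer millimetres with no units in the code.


cube([144, 135, 1046]);


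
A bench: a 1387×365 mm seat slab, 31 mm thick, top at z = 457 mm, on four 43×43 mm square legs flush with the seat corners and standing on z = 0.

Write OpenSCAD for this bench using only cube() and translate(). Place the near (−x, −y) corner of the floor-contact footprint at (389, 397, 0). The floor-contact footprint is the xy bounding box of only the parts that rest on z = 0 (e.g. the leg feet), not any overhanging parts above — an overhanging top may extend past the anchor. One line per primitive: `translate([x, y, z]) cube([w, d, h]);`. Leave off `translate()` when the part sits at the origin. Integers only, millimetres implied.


translate([389, 397, 426]) cube([1387, 365, 31]);
translate([389, 397, 0]) cube([43, 43, 426]);
translate([389, 719, 0]) cube([43, 43, 426]);
translate([1733, 397, 0]) cube([43, 43, 426]);
translate([1733, 719, 0]) cube([43, 43, 426]);


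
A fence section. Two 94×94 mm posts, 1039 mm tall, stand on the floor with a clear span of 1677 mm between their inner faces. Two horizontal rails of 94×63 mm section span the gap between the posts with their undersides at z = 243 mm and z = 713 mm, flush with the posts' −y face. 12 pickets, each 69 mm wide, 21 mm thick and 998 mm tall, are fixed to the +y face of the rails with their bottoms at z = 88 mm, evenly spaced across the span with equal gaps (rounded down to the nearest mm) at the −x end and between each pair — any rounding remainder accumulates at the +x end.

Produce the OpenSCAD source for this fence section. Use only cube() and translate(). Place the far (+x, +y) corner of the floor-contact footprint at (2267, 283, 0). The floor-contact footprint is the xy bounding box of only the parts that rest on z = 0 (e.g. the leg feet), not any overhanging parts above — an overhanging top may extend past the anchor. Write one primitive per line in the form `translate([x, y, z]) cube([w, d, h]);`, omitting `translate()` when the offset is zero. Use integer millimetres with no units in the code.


translate([402, 189, 0]) cube([94, 94, 1039]);
translate([2173, 189, 0]) cube([94, 94, 1039]);
translate([496, 189, 243]) cube([1677, 94, 63]);
translate([496, 189, 713]) cube([1677, 94, 63]);
translate([561, 283, 88]) cube([69, 21, 998]);
translate([695, 283, 88]) cube([69, 21, 998]);
translate([829, 283, 88]) cube([69, 21, 998]);
translate([963, 283, 88]) cube([69, 21, 998]);
translate([1097, 283, 88]) cube([69, 21, 998]);
translate([1231, 283, 88]) cube([69, 21, 998]);
translate([1365, 283, 88]) cube([69, 21, 998]);
translate([1499, 283, 88]) cube([69, 21, 998]);
translate([1633, 283, 88]) cube([69, 21, 998]);
translate([1767, 283, 88]) cube([69, 21, 998]);
translate([1901, 283, 88]) cube([69, 21, 998]);
translate([2035, 283, 88]) cube([69, 21, 998]);


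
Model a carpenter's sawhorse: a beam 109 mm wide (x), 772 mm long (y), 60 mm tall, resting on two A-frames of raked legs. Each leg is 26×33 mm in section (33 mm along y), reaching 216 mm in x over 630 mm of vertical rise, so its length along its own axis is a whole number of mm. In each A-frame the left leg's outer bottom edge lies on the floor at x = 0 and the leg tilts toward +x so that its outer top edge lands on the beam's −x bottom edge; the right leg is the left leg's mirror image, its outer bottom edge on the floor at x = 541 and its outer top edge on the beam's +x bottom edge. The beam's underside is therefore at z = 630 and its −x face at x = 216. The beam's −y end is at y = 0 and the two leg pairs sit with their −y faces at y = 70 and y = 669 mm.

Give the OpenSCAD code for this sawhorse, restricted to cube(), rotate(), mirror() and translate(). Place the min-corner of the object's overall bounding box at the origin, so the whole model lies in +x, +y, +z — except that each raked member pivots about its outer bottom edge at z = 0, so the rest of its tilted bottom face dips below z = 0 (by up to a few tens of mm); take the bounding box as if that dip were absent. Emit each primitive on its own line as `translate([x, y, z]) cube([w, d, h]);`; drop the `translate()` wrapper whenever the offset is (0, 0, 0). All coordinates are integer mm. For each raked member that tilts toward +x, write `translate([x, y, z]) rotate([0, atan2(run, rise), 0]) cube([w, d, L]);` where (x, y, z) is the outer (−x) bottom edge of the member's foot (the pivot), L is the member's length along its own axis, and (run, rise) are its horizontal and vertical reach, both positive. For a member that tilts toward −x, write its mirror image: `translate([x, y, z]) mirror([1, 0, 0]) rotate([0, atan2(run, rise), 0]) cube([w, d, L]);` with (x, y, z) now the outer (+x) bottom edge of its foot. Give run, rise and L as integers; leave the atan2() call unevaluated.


// leg length = √(216² + 630²) = 666
// right-leg outer foot x = 2·216 + 109 = 541
// beam min-corner = (216, 0, 630)
translate([216, 0, 630]) cube([109, 772, 60]);
translate([0, 70, 0]) rotate([0, atan2(216, 630), 0]) cube([26, 33, 666]);
translate([541, 70, 0]) mirror([1, 0, 0]) rotate([0, atan2(216, 630), 0]) cube([26, 33, 666]);
translate([0, 669, 0]) rotate([0, atan2(216, 630), 0]) cube([26, 33, 666]);
translate([541, 669, 0]) mirror([1, 0, 0]) rotate([0, atan2(216, 630), 0]) cube([26, 33, 666]);


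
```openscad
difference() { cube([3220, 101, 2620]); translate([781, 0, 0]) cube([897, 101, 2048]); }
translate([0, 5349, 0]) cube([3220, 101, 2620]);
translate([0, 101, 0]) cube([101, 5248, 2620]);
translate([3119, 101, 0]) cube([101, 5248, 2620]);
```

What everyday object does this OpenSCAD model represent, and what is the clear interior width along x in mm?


A single room. The interior width is 3018 mm.

Four walls enclosing a rectangle with a door in the front wall — a room. Outside width 3220 minus two 101 mm walls gives 3018 mm.


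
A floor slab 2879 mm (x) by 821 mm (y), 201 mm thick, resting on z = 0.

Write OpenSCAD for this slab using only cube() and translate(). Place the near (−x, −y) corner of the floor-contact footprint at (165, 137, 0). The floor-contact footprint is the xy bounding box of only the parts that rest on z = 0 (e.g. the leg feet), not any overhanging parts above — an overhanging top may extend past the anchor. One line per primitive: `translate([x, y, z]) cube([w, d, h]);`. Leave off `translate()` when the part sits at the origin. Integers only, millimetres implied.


translate([165, 137, 0]) cube([2879, 821, 201]);


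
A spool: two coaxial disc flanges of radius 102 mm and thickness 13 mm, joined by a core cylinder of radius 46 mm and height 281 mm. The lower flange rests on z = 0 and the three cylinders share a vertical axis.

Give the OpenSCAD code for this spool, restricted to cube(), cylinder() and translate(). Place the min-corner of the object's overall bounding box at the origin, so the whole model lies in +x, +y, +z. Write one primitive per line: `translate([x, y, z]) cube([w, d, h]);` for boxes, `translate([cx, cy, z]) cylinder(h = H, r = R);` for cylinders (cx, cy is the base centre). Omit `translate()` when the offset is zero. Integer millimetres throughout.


translate([102, 102, 0]) cylinder(h = 13, r = 102);
translate([102, 102, 13]) cylinder(h = 281, r = 46);
translate([102, 102, 294]) cylinder(h = 13, r = 102);


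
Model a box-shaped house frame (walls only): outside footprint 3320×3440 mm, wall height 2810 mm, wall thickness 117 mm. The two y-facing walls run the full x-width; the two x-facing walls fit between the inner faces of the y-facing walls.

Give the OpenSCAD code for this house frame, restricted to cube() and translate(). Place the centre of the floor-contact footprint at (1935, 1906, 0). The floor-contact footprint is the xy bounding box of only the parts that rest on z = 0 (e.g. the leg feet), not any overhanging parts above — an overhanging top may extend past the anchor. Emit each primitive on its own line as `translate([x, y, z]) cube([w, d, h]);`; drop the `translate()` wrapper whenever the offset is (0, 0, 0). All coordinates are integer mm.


translate([275, 186, 0]) cube([3320, 117, 2810]);
translate([275, 3509, 0]) cube([3320, 117, 2810]);
translate([275, 303, 0]) cube([117, 3206, 2810]);
translate([3478, 303, 0]) cube([117, 3206, 2810]);


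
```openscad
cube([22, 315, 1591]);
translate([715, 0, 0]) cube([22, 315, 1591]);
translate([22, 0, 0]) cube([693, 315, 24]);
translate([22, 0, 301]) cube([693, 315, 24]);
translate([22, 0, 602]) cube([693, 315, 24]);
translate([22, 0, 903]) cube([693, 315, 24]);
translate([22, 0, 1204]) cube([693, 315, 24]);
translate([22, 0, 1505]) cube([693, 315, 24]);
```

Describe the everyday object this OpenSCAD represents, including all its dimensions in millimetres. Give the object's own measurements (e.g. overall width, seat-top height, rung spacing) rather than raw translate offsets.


An open bookshelf. Two side panels, each 22 mm thick, 315 mm deep and 1591 mm tall, stand 737 mm apart (outside-to-outside). Between them sit 6 shelves, each 24 mm thick and 315 mm deep, spanning the full gap between the sides. The bottom shelf rests on the floor (its underside at z = 0) and the clear gap between one shelf's top and the next shelf's underside is 277 mm.


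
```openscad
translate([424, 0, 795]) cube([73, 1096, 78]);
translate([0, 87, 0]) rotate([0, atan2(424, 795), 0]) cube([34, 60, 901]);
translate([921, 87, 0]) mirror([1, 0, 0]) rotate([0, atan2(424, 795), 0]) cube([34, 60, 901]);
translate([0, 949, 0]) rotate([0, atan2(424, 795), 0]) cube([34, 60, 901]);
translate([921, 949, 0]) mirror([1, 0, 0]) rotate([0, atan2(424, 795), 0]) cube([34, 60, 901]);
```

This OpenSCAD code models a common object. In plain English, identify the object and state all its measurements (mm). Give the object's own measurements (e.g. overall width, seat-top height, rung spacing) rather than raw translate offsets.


A sawhorse. A 73×1096×78 mm beam (x, y, z) sits on two A-frame leg pairs. Each pair is two raked legs of 34×60 mm section (60 mm along y) splaying symmetrically in x. Each leg rises 795 mm vertically over 424 mm of horizontal reach and is 901 mm long along its own axis. Every leg's outer bottom edge rests on the floor and its outer top edge meets a bottom edge of the beam — the left legs (tilting toward +x) meet the beam's −x bottom edge, the right legs (their mirror images, tilting toward −x) meet its +x bottom edge — so the leg tops tuck under the beam, the beam's underside is 795 mm above the floor, and the feet are 921 mm apart outside-to-outside with the beam centred between them. The two leg pairs are set in 87 mm from either end of the beam.


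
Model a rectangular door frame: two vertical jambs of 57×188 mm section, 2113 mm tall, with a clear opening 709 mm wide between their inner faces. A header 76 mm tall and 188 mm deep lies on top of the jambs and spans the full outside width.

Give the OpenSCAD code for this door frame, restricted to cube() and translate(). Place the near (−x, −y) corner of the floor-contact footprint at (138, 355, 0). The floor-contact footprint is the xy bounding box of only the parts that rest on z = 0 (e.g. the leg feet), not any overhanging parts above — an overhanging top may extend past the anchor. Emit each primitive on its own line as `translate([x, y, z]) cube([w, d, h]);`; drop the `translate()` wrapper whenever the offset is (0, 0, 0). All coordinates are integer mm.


translate([138, 355, 0]) cube([57, 188, 2113]);
translate([904, 355, 0]) cube([57, 188, 2113]);
translate([138, 355, 2113]) cube([823, 188, 76]);


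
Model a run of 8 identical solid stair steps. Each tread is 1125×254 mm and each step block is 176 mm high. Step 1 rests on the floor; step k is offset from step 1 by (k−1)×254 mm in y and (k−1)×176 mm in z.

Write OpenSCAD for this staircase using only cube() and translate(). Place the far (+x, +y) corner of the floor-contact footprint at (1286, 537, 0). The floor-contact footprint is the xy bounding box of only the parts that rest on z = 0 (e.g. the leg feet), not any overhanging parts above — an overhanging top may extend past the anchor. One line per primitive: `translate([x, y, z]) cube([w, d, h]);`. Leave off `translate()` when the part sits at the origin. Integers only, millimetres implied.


translate([161, 283, 0]) cube([1125, 254, 176]);
translate([161, 537, 176]) cube([1125, 254, 176]);
translate([161, 791, 352]) cube([1125, 254, 176]);
translate([161, 1045, 528]) cube([1125, 254, 176]);
translate([161, 1299, 704]) cube([1125, 254, 176]);
translate([161, 1553, 880]) cube([1125, 254, 176]);
translate([161, 1807, 1056]) cube([1125, 254, 176]);
translate([161, 2061, 1232]) cube([1125, 254, 176]);


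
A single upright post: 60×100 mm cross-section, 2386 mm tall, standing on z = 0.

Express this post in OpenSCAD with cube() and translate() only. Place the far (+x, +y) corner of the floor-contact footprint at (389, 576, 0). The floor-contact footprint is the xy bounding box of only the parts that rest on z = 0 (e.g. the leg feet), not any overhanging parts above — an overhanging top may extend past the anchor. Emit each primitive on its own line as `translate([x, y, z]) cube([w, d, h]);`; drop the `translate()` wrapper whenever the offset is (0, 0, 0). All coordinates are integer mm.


translate([329, 476, 0]) cube([60, 100, 2386]);


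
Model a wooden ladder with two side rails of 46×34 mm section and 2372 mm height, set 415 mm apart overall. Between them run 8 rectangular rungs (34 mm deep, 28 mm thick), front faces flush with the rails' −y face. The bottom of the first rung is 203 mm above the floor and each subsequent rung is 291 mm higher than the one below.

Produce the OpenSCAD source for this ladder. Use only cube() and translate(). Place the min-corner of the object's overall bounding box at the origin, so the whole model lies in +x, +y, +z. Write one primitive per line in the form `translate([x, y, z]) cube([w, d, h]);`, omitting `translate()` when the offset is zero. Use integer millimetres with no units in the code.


cube([46, 34, 2372]);
translate([369, 0, 0]) cube([46, 34, 2372]);
translate([46, 0, 203]) cube([323, 34, 28]);
translate([46, 0, 494]) cube([323, 34, 28]);
translate([46, 0, 785]) cube([323, 34, 28]);
translate([46, 0, 1076]) cube([323, 34, 28]);
translate([46, 0, 1367]) cube([323, 34, 28]);
translate([46, 0, 1658]) cube([323, 34, 28]);
translate([46, 0, 1949]) cube([323, 34, 28]);
translate([46, 0, 2240]) cube([323, 34, 28]);


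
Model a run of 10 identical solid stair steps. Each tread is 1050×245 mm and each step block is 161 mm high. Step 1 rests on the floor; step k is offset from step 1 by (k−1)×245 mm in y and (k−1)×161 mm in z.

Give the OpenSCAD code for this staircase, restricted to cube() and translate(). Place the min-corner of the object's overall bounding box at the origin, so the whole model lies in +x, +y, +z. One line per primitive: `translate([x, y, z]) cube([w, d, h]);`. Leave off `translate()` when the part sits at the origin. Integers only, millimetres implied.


cube([1050, 245, 161]);
translate([0, 245, 161]) cube([1050, 245, 161]);
translate([0, 490, 322]) cube([1050, 245, 161]);
translate([0, 735, 483]) cube([1050, 245, 161]);
translate([0, 980, 644]) cube([1050, 245, 161]);
translate([0, 1225, 805]) cube([1050, 245, 161]);
translate([0, 1470, 966]) cube([1050, 245, 161]);
translate([0, 1715, 1127]) cube([1050, 245, 161]);
translate([0, 1960, 1288]) cube([1050, 245, 161]);
translate([0, 2205, 1449]) cube([1050, 245, 161]);


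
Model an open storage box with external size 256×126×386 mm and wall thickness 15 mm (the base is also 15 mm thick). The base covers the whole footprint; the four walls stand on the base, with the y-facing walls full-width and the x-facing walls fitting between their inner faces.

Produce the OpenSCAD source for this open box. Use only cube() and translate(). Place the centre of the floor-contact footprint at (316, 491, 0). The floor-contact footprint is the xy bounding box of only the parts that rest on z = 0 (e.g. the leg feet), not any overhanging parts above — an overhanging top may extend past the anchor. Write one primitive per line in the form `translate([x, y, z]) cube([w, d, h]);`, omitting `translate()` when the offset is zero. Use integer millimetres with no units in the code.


translate([188, 428, 0]) cube([256, 126, 15]);
translate([188, 428, 15]) cube([256, 15, 371]);
translate([188, 539, 15]) cube([256, 15, 371]);
translate([188, 443, 15]) cube([15, 96, 371]);
translate([429, 443, 15]) cube([15, 96, 371]);


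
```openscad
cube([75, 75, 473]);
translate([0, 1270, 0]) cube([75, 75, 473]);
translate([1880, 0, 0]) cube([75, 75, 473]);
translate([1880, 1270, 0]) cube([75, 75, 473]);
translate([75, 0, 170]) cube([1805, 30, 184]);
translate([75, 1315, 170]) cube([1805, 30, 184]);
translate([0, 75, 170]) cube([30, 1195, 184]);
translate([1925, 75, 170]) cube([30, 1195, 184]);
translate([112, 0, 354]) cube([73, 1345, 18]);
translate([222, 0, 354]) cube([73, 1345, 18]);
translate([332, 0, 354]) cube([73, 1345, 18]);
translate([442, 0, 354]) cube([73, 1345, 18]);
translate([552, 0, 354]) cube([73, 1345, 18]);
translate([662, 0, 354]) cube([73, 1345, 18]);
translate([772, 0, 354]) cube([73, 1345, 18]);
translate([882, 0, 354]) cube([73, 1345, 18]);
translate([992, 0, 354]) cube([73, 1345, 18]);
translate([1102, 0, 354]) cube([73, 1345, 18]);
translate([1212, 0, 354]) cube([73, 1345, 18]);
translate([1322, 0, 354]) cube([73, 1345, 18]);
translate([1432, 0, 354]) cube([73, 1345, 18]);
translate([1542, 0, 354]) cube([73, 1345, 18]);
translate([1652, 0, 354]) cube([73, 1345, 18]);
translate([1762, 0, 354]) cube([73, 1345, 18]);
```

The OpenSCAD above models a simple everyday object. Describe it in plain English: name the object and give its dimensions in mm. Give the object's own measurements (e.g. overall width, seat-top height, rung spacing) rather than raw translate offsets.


A bed frame 1955 mm long (x) by 1345 mm wide (y). Four 75×75 mm corner posts, 473 mm tall, at the corners of the footprint. Four rails of 30 mm thickness and 184 mm height run between adjacent posts with their undersides at z = 170 mm, their outer faces flush with the outside of the frame (the two x-running rails run between the posts' inner faces; the two y-running rails run between the posts' inner faces). 16 slats, each 73 mm wide (x) and 18 mm thick, lie across the top of the two x-running rails, running the full 1345 mm width of the frame in y; along x they sit between the end posts with a 37 mm gap after the −x posts and between neighbouring slats, leaving 45 mm before the +x posts.


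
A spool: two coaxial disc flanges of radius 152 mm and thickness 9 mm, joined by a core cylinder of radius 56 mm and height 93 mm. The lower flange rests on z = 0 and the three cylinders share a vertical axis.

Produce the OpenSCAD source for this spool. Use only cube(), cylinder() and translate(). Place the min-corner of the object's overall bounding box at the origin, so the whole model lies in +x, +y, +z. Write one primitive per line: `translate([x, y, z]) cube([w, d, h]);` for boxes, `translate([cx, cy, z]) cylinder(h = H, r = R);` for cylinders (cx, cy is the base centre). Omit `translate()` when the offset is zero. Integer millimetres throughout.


translate([152, 152, 0]) cylinder(h = 9, r = 152);
translate([152, 152, 9]) cylinder(h = 93, r = 56);
translate([152, 152, 102]) cylinder(h = 9, r = 152);


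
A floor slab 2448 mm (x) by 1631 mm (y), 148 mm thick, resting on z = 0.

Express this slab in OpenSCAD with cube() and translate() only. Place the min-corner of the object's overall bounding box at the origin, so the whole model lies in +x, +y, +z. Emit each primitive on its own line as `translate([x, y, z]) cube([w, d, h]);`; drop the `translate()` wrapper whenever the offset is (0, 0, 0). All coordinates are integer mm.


cube([2448, 1631, 148]);


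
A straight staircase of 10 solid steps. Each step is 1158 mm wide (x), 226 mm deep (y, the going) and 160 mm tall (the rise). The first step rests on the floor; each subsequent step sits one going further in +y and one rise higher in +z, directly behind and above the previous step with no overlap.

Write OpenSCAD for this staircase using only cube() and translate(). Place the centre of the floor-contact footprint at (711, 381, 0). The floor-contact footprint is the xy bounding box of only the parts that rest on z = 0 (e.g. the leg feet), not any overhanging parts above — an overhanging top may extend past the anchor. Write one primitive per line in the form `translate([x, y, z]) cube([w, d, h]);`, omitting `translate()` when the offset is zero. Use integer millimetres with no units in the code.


translate([132, 268, 0]) cube([1158, 226, 160]);
translate([132, 494, 160]) cube([1158, 226, 160]);
translate([132, 720, 320]) cube([1158, 226, 160]);
translate([132, 946, 480]) cube([1158, 226, 160]);
translate([132, 1172, 640]) cube([1158, 226, 160]);
translate([132, 1398, 800]) cube([1158, 226, 160]);
translate([132, 1624, 960]) cube([1158, 226, 160]);
translate([132, 1850, 1120]) cube([1158, 226, 160]);
translate([132, 2076, 1280]) cube([1158, 226, 160]);
translate([132, 2302, 1440]) cube([1158, 226, 160]);


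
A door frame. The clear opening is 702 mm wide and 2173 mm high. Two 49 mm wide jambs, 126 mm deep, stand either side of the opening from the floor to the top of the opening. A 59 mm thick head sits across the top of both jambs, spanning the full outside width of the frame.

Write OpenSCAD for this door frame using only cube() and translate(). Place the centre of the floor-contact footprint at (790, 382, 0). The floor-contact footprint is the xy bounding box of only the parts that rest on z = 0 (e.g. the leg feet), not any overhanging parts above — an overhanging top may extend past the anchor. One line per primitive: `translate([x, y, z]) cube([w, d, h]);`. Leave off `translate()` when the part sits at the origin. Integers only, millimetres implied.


translate([390, 319, 0]) cube([49, 126, 2173]);
translate([1141, 319, 0]) cube([49, 126, 2173]);
translate([390, 319, 2173]) cube([800, 126, 59]);


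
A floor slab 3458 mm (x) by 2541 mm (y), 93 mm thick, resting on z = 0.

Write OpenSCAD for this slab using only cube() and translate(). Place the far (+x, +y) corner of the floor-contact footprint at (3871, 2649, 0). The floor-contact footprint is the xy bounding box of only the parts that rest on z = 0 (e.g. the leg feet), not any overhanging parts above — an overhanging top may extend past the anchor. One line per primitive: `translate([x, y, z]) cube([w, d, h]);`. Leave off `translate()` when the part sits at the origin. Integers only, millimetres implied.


translate([413, 108, 0]) cube([3458, 2541, 93]);


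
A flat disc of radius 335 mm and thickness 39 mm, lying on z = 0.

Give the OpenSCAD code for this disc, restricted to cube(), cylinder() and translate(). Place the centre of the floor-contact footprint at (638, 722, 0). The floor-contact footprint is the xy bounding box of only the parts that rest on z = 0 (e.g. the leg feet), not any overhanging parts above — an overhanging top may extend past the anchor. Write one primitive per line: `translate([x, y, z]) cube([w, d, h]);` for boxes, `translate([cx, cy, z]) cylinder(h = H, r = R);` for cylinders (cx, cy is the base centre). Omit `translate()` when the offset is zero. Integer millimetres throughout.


translate([638, 722, 0]) cylinder(h = 39, r = 335);


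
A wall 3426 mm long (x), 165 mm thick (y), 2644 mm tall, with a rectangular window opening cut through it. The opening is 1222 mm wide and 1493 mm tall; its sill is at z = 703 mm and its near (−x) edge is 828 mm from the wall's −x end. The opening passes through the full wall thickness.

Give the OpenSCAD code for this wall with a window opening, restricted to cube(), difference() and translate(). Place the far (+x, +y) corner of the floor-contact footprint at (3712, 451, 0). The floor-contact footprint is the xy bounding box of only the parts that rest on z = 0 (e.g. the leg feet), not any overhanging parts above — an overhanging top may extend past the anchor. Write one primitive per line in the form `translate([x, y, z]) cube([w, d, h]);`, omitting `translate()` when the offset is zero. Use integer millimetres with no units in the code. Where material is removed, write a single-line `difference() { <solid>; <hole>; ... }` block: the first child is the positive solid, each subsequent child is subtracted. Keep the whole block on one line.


difference() { translate([286, 286, 0]) cube([3426, 165, 2644]); translate([1114, 286, 703]) cube([1222, 165, 1493]); }
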